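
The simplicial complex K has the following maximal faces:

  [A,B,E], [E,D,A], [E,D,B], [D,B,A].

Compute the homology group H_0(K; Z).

H_0 ≅ Z.

We work with the vertex ordering A < B < D < E. The simplices of K, each written with vertices in increasing order, are:

  0-simplices (4): A, B, D, E
  1-simplices (6): AB, AD, AE, BD, BE, DE
  2-simplices (4): ABD, ABE, ADE, BDE

so the chain groups are C_0 ≅ Z^4, C_1 ≅ Z^6, C_2 ≅ Z^4.

∂_1: C_1 → C_0 sends each edge [p,q] (with p < q) to q − p. For instance
  ∂AB = B − A.
As a 4×6 matrix over Z this has rank 3, with invariant factors (1,1,1).

The boundary map ∂_2: C_2 → C_1 sends each 2-simplex [p,q,r] to [q,r] − [p,r] + [p,q]. For instance
  ∂BDE = DE − BE + BD,
  ∂ABD = BD − AD + AB.
The resulting 6×4 matrix has rank 3, and its Smith normal form has invariant factors (1,1,1).

Computing H_k = (kernel of ∂_k) / (image of ∂_{k+1}):

  H_0: rank C_0 − rank ∂_1 = 4 − 3 = 1, and the invariant factors of ∂_1 are all 1, so H_0 = Z.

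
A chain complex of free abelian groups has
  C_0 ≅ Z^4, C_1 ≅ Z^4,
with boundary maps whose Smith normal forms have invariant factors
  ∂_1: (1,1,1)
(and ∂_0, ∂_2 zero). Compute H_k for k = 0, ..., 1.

H_0 ≅ Z,  H_1 ≅ Z.

H_0: b_0 = 4 − 0 − 3 = 1; torsion from ∂_1 factors > 1: none. So H_0 ≅ Z.
H_1: b_1 = 4 − 3 − 0 = 1; torsion from ∂_2 factors > 1: none. So H_1 ≅ Z.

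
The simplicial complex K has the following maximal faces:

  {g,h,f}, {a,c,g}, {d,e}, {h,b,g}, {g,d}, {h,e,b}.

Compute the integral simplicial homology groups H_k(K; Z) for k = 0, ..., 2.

H_0 ≅ Z,  H_1 ≅ Z,  H_2 = 0.

Order the vertices as a < b < c < d < e < f < g < h. Listing each simplex with vertices in this order, K has dimension 2 with simplices:

  0-simplices (8): a, b, c, d, e, f, g, h
  1-simplices (12): ac, ag, be, bg, bh, cg, de, dg, eh, fg, fh, gh
  2-simplices (4): acg, beh, bgh, fgh

so the chain groups are C_0 ≅ Z^8, C_1 ≅ Z^12, C_2 ≅ Z^4.

The boundary map ∂_1: C_1 → C_0 sends each edge [p,q] (with p < q) to q − p.
The resulting 8×12 matrix has rank 7, and its Smith normal form has invariant factors (1,1,1,1,1,1,1).

The boundary map ∂_2: C_2 → C_1 acts by ∂[p,q,r] = [q,r] − [p,r] + [p,q]. For instance
  ∂fgh = gh − fh + fg,
  ∂beh = eh − bh + be.
The 12×4 boundary matrix has rank 4 and Smith normal form diag(1,1,1,1).

From H_k ≅ ker(∂_k) / im(∂_{k+1}) we obtain:

  H_0: rank C_0 − rank ∂_1 = 8 − 7 = 1, and the invariant factors of ∂_1 are all 1, so H_0 ≅ Z.
  H_1: rank ker ∂_1 − rank ∂_2 = (12 − 7) − 4 = 1, and the invariant factors of ∂_2 are all 1, so H_1 ≅ Z.
  H_2: rank ker ∂_2 − rank ∂_3 = (4 − 4) − 0 = 0, and there is no ∂_3, so H_2 ≅ 0.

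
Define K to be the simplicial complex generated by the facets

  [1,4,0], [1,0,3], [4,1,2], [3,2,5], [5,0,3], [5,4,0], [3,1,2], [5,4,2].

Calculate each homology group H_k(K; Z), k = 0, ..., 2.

H_0 = Z,  H_1 = 0,  H_2 = Z.

Order the vertices as 0 < 1 < 2 < 3 < 4 < 5. Listing each simplex with vertices in this order, K has dimension 2 with simplices:

  0-simplices (6): [0], [1], [2], [3], [4], [5]
  1-simplices (12): [0,1], [0,3], [0,4], [0,5], [1,2], [1,3], [1,4], [2,3], [2,4], [2,5], [3,5], [4,5]
  2-simplices (8): [0,1,3], [0,1,4], [0,3,5], [0,4,5], [1,2,3], [1,2,4], [2,3,5], [2,4,5]

so the chain groups are C_0 ≅ Z^6, C_1 ≅ Z^12, C_2 ≅ Z^8.

The boundary map ∂_1: C_1 → C_0 maps an edge to its endpoints' difference, ∂[p,q] = q − p.
The 6×12 boundary matrix has rank 5 and Smith normal form diag(1,1,1,1,1).

Boundary ∂_2: C_2 → C_1 maps a triangle to the signed sum of its edges. For instance
  ∂[1,2,4] = [2,4] − [1,4] + [1,2],
  ∂[2,3,5] = [3,5] − [2,5] + [2,3].
As a 12×8 matrix over Z this has rank 7, with invariant factors (1,1,1,1,1,1,1).

Computing H_k = (kernel of ∂_k) / (image of ∂_{k+1}):

  H_0: rank C_0 − rank ∂_1 = 6 − 5 = 1, and the invariant factors of ∂_1 are all 1, so H_0 ≅ Z.
  H_1: rank ker ∂_1 − rank ∂_2 = (12 − 5) − 7 = 0, and the invariant factors of ∂_2 are all 1, so H_1 ≅ 0.
  H_2: rank ker ∂_2 − rank ∂_3 = (8 − 7) − 0 = 1, and there is no ∂_3, so H_2 ≅ Z.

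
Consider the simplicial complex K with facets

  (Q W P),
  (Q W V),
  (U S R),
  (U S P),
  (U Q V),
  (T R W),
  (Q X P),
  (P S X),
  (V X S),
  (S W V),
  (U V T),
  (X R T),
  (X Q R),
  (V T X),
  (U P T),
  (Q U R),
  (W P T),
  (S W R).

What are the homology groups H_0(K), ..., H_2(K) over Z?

Order the vertices as P < Q < R < S < T < U < V < W < X. Listing each simplex with vertices in this order, K has dimension 2 with simplices:

  0-simplices (9): P, Q, R, S, T, U, V, W, X
  1-simplices (27): PQ, PS, PT, PU, PW, PX, QR, QU, QV, QW, QX, RS, RT, RU, RW, RX, SU, SV, SW, SX, TU, TV, TW, TX, UV, VW, VX
  2-simplices (18): PQW, PQX, PSU, PSX, PTU, PTW, QRU, QRX, QUV, QVW, RSU, RSW, RTW, RTX, SVW, SVX, TUV, TVX

so the chain groups are C_0 ≅ Z^9, C_1 ≅ Z^27, C_2 ≅ Z^18.

∂_1: C_1 → C_0 maps an edge to its endpoints' difference, ∂[p,q] = q − p. For instance
  ∂TV = V − T.
This gives a 9×27 integer matrix of rank 8; reducing to Smith normal form yields diagonal entries (1,1,1,1,1,1,1,1).

Boundary ∂_2: C_2 → C_1 sends each 2-simplex [p,q,r] to [q,r] − [p,r] + [p,q]. For instance
  ∂TUV = UV − TV + TU,
  ∂PQW = QW − PW + PQ.
The 27×18 boundary matrix has rank 17 and Smith normal form diag(1,1,1,1,1,1,1,1,1,1,1,1,1,1,1,1,1).

Computing H_k = (kernel of ∂_k) / (image of ∂_{k+1}):

  H_0: rank C_0 − rank ∂_1 = 9 − 8 = 1, and the invariant factors of ∂_1 are all 1, so H_0 = Z.
  H_1: rank ker ∂_1 − rank ∂_2 = (27 − 8) − 17 = 2, and the invariant factors of ∂_2 are all 1, so H_1 = Z^2.
  H_2: rank ker ∂_2 − rank ∂_3 = (18 − 17) − 0 = 1, and there is no ∂_3, so H_2 = Z.

(K is a triangulation of the torus T^2.)

H_0 ≅ Z,  H_1 ≅ Z^2,  H_2 ≅ Z.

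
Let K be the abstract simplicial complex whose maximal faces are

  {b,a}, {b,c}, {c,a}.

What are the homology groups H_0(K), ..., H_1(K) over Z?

H_0 = Z,  H_1 = Z.

Fix the vertex order a < b < c and write every simplex with vertices in increasing order. Then dim K = 1 and the simplices of K are:

  0-simplices (3): a, b, c
  1-simplices (3): ab, ac, bc

giving chain groups C_0 ≅ Z^3, C_1 ≅ Z^3.

The boundary map ∂_1: C_1 → C_0 maps an edge to its endpoints' difference, ∂[p,q] = q − p. For instance
  ∂ac = c − a.
The 3×3 boundary matrix has rank 2 and Smith normal form diag(1,1).

Computing H_k = (kernel of ∂_k) / (image of ∂_{k+1}):

  H_0: rank C_0 − rank ∂_1 = 3 − 2 = 1, and the invariant factors of ∂_1 are all 1, so H_0 = Z.
  H_1: rank ker ∂_1 − rank ∂_2 = (3 − 2) − 0 = 1, and there is no ∂_2, so H_1 = Z.

As a check, the Euler characteristic is 3 − 3 = 0, which agrees with 1 − 1 = 0.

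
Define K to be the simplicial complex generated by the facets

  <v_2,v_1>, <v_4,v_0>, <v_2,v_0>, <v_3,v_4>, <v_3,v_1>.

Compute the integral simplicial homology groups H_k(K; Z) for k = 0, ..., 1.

H_0 ≅ Z,  H_1 ≅ Z.

Fix the vertex order v_0 < v_1 < v_2 < v_3 < v_4 and write every simplex with vertices in increasing order. Then dim K = 1 and the simplices of K are:

  0-simplices (5): [v_0], [v_1], [v_2], [v_3], [v_4]
  1-simplices (5): [v_0,v_2], [v_0,v_4], [v_1,v_2], [v_1,v_3], [v_3,v_4]

so the chain groups are C_0 ≅ Z^5, C_1 ≅ Z^5.

∂_1: C_1 → C_0 maps an edge to its endpoints' difference, ∂[p,q] = q − p.
The resulting 5×5 matrix has rank 4, and its Smith normal form has invariant factors (1,1,1,1).

From H_k ≅ ker(∂_k) / im(∂_{k+1}) we obtain:

  H_0: rank C_0 − rank ∂_1 = 5 − 4 = 1, and the invariant factors of ∂_1 are all 1, so H_0 ≅ Z.
  H_1: rank ker ∂_1 − rank ∂_2 = (5 − 4) − 0 = 1, and there is no ∂_2, so H_1 ≅ Z.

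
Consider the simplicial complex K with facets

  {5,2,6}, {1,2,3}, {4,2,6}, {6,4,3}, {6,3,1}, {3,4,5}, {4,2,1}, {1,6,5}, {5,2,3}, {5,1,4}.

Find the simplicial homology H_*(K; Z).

K has 6 vertices, 15 edges, 10 triangles.
rank ∂_0 = 0, rank ∂_1 = 5 ⇒ b_0 = 6 − 0 − 5 = 1; all invariant factors of ∂_1 are 1 so no torsion. So H_0 = Z.
rank ∂_1 = 5, rank ∂_2 = 10 ⇒ b_1 = 15 − 5 − 10 = 0; ∂_2 has invariant factor(s) [2] giving torsion. So H_1 = Z/2Z.
rank ∂_2 = 10, rank ∂_3 = 0 ⇒ b_2 = 10 − 10 − 0 = 0. So H_2 = 0.

H_0 ≅ Z,  H_1 ≅ Z/2Z,  H_2 = 0.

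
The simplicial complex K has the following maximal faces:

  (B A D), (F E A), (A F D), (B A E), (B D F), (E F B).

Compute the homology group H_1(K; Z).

H_1 = 0.

Fix the vertex order A < B < D < E < F and write every simplex with vertices in increasing order. Then dim K = 2 and the simplices of K are:

  0-simplices (5): A, B, D, E, F
  1-simplices (9): AB, AD, AE, AF, BD, BE, BF, DF, EF
  2-simplices (6): ABD, ABE, ADF, AEF, BDF, BEF

Hence C_0 ≅ Z^5, C_1 ≅ Z^9, C_2 ≅ Z^6.

∂_1: C_1 → C_0 sends each edge [p,q] (with p < q) to q − p.
As a 5×9 matrix over Z this has rank 4, with invariant factors (1,1,1,1).

Boundary ∂_2: C_2 → C_1 acts by ∂[p,q,r] = [q,r] − [p,r] + [p,q]. For instance
  ∂ABD = BD − AD + AB,
  ∂ADF = DF − AF + AD.
This gives a 9×6 integer matrix of rank 5; reducing to Smith normal form yields diagonal entries (1,1,1,1,1).

Reading off H_k = ker ∂_k / im ∂_{k+1}:

  H_1: rank ker ∂_1 − rank ∂_2 = (9 − 4) − 5 = 0, and the invariant factors of ∂_2 are all 1, so H_1 = 0.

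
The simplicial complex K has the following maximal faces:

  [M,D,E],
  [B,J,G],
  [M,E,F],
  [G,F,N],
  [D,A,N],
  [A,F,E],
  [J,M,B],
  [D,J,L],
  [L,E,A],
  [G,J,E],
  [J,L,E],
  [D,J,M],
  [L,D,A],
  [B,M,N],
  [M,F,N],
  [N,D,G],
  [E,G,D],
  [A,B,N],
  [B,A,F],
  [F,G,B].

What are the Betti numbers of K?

b_0 = 1, b_1 = 1, b_2 = 0.

Take the total order A < B < D < E < F < G < J < L < M < N on the vertex set. Then K (dimension 2) consists of the simplices:

  0-simplices (10): A, B, D, E, F, G, J, L, M, N
  1-simplices (30): AB, AD, AE, AF, AL, AN, BF, BG, BJ, BM, BN, DE, DG, DJ, DL, DM, DN, EF, EG, EJ, EL, EM, FG, FM, FN, GJ, GN, JL, JM, MN
  2-simplices (20): ABF, ABN, ADL, ADN, AEF, AEL, BFG, BGJ, BJM, BMN, DEG, DEM, DGN, DJL, DJM, EFM, EGJ, EJL, FGN, FMN

Hence C_0 ≅ Z^10, C_1 ≅ Z^30, C_2 ≅ Z^20.

The boundary map ∂_1: C_1 → C_0 maps an edge to its endpoints' difference, ∂[p,q] = q − p. For instance
  ∂EM = M − E.
This gives a 10×30 integer matrix of rank 9; reducing to Smith normal form yields diagonal entries (1,1,1,1,1,1,1,1,1).

The boundary map ∂_2: C_2 → C_1 sends each 2-simplex [p,q,r] to [q,r] − [p,r] + [p,q]. For instance
  ∂DJL = JL − DL + DJ,
  ∂ADN = DN − AN + AD.
As a 30×20 matrix over Z this has rank 20, with invariant factors (1,1,1,1,1,1,1,1,1,1,1,1,1,1,1,1,1,1,1,2).

From H_k ≅ ker(∂_k) / im(∂_{k+1}) we obtain:

  H_0: rank C_0 − rank ∂_1 = 10 − 9 = 1, and the invariant factors of ∂_1 are all 1, so H_0 = Z.
  H_1: rank ker ∂_1 − rank ∂_2 = (30 − 9) − 20 = 1, and ∂_2 has invariant factor 2 > 1, so H_1 = Z ⊕ Z_2.
  H_2: rank ker ∂_2 − rank ∂_3 = (20 − 20) − 0 = 0, and there is no ∂_3, so H_2 = 0.

Hence the Betti numbers are b_0 = 1, b_1 = 1, b_2 = 0.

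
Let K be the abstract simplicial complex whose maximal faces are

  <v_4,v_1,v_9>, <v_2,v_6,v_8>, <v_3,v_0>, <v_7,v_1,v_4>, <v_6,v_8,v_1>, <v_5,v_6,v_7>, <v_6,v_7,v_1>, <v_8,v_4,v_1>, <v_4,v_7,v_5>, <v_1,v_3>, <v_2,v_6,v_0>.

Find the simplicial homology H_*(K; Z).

H_0 = Z,  H_1 = Z,  H_2 = 0.

K has 10 vertices, 19 edges, 9 triangles.
rank ∂_0 = 0, rank ∂_1 = 9 ⇒ b_0 = 10 − 0 − 9 = 1; all invariant factors of ∂_1 are 1 so no torsion. So H_0 ≅ Z.
rank ∂_1 = 9, rank ∂_2 = 9 ⇒ b_1 = 19 − 9 − 9 = 1; all invariant factors of ∂_2 are 1 so no torsion. So H_1 ≅ Z.
rank ∂_2 = 9, rank ∂_3 = 0 ⇒ b_2 = 9 − 9 − 0 = 0. So H_2 ≅ 0.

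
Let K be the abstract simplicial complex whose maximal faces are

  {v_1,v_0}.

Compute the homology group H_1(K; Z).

Fix the vertex order v_0 < v_1 and write every simplex with vertices in increasing order. Then dim K = 1 and the simplices of K are:

  0-simplices (2): [v_0], [v_1]
  1-simplices (1): [v_0,v_1]

so the chain groups are C_0 ≅ Z^2, C_1 ≅ Z^1.

Boundary ∂_1: C_1 → C_0 sends each edge [p,q] (with p < q) to q − p.
This gives a 2×1 integer matrix of rank 1; reducing to Smith normal form yields diagonal entries (1).

Computing H_k = (kernel of ∂_k) / (image of ∂_{k+1}):

  H_1: rank ker ∂_1 − rank ∂_2 = (1 − 1) − 0 = 0, and there is no ∂_2, so H_1 ≅ 0.

H_1 = 0.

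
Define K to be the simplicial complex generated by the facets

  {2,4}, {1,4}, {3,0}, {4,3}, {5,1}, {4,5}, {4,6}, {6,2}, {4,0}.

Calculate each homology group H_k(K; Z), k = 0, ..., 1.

We work with the vertex ordering 0 < 1 < 2 < 3 < 4 < 5 < 6. The simplices of K, each written with vertices in increasing order, are:

  0-simplices (7): [0], [1], [2], [3], [4], [5], [6]
  1-simplices (9): [0,3], [0,4], [1,4], [1,5], [2,4], [2,6], [3,4], [4,5], [4,6]

Hence C_0 ≅ Z^7, C_1 ≅ Z^9.

∂_1: C_1 → C_0 maps an edge to its endpoints' difference, ∂[p,q] = q − p. For instance
  ∂[0,3] = [3] − [0].
As a 7×9 matrix over Z this has rank 6, with invariant factors (1,1,1,1,1,1).

Computing H_k = (kernel of ∂_k) / (image of ∂_{k+1}):

  H_0: rank C_0 − rank ∂_1 = 7 − 6 = 1, and the invariant factors of ∂_1 are all 1, so H_0 = Z.
  H_1: rank ker ∂_1 − rank ∂_2 = (9 − 6) − 0 = 3, and there is no ∂_2, so H_1 = Z^3.

H_0 ≅ Z,  H_1 ≅ Z^3.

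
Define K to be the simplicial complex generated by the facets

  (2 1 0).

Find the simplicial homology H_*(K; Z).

K has 3 vertices, 3 edges, 1 triangle.
rank ∂_0 = 0, rank ∂_1 = 2 ⇒ b_0 = 3 − 0 − 2 = 1; all invariant factors of ∂_1 are 1 so no torsion. So H_0 = Z.
rank ∂_1 = 2, rank ∂_2 = 1 ⇒ b_1 = 3 − 2 − 1 = 0; all invariant factors of ∂_2 are 1 so no torsion. So H_1 = 0.
rank ∂_2 = 1, rank ∂_3 = 0 ⇒ b_2 = 1 − 1 − 0 = 0. So H_2 = 0.

H_0 = Z,  H_1 = 0,  H_2 = 0.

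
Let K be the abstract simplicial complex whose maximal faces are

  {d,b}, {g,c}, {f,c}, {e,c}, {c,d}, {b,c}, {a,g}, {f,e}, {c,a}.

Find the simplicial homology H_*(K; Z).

H_0 ≅ Z,  H_1 ≅ Z^3.

We work with the vertex ordering a < b < c < d < e < f < g. The simplices of K, each written with vertices in increasing order, are:

  0-simplices (7): a, b, c, d, e, f, g
  1-simplices (9): ac, ag, bc, bd, cd, ce, cf, cg, ef

Hence C_0 ≅ Z^7, C_1 ≅ Z^9.

Boundary ∂_1: C_1 → C_0 is given by ∂[p,q] = [q] − [p].
The 7×9 boundary matrix has rank 6 and Smith normal form diag(1,1,1,1,1,1).

Computing H_k = (kernel of ∂_k) / (image of ∂_{k+1}):

  H_0: rank C_0 − rank ∂_1 = 7 − 6 = 1, and the invariant factors of ∂_1 are all 1, so H_0 ≅ Z.
  H_1: rank ker ∂_1 − rank ∂_2 = (9 − 6) − 0 = 3, and there is no ∂_2, so H_1 ≅ Z^3.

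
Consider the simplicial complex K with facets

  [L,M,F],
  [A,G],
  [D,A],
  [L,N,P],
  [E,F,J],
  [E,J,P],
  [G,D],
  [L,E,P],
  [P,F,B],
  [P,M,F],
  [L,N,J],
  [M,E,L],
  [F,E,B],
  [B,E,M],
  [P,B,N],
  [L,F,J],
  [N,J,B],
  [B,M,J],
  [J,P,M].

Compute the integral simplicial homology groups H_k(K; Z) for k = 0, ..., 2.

H_0 = Z^2,  H_1 = Z^3,  H_2 = Z.

Take the total order A < B < D < E < F < G < J < L < M < N < P on the vertex set. Then K (dimension 2) consists of the simplices:

  0-simplices (11): A, B, D, E, F, G, J, L, M, N, P
  1-simplices (27): AD, AG, BE, BF, BJ, BM, BN, BP, DG, EF, EJ, EL, EM, EP, FJ, FL, FM, FP, JL, JM, JN, JP, LM, LN, LP, MP, NP
  2-simplices (16): BEF, BEM, BFP, BJM, BJN, BNP, EFJ, EJP, ELM, ELP, FJL, FLM, FMP, JLN, JMP, LNP

Hence C_0 ≅ Z^11, C_1 ≅ Z^27, C_2 ≅ Z^16.

∂_1: C_1 → C_0 maps an edge to its endpoints' difference, ∂[p,q] = q − p.
The resulting 11×27 matrix has rank 9, and its Smith normal form has invariant factors (1,1,1,1,1,1,1,1,1).

The boundary map ∂_2: C_2 → C_1 maps a triangle to the signed sum of its edges. For instance
  ∂FJL = JL − FL + FJ,
  ∂JLN = LN − JN + JL.
As a 27×16 matrix over Z this has rank 15, with invariant factors (1,1,1,1,1,1,1,1,1,1,1,1,1,1,1).

Computing H_k = (kernel of ∂_k) / (image of ∂_{k+1}):

  H_0: rank C_0 − rank ∂_1 = 11 − 9 = 2, and the invariant factors of ∂_1 are all 1, so H_0 = Z^2.
  H_1: rank ker ∂_1 − rank ∂_2 = (27 − 9) − 15 = 3, and the invariant factors of ∂_2 are all 1, so H_1 = Z^3.
  H_2: rank ker ∂_2 − rank ∂_3 = (16 − 15) − 0 = 1, and there is no ∂_3, so H_2 = Z.

(K is a triangulation of the disjoint union of the torus T^2 and the circle S^1.)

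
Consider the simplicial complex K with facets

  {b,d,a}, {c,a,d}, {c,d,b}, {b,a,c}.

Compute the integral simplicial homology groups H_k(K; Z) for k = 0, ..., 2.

H_0 = Z,  H_1 = 0,  H_2 = Z.

We work with the vertex ordering a < b < c < d. The simplices of K, each written with vertices in increasing order, are:

  0-simplices (4): a, b, c, d
  1-simplices (6): ab, ac, ad, bc, bd, cd
  2-simplices (4): abc, abd, acd, bcd

giving chain groups C_0 ≅ Z^4, C_1 ≅ Z^6, C_2 ≅ Z^4.

∂_1: C_1 → C_0 sends each edge [p,q] (with p < q) to q − p.
The 4×6 boundary matrix has rank 3 and Smith normal form diag(1,1,1).

The boundary map ∂_2: C_2 → C_1 maps a triangle to the signed sum of its edges. For instance
  ∂acd = cd − ad + ac,
  ∂abd = bd − ad + ab.
The resulting 6×4 matrix has rank 3, and its Smith normal form has invariant factors (1,1,1).

Now H_k = ker ∂_k / im ∂_{k+1}, so:

  H_0: rank C_0 − rank ∂_1 = 4 − 3 = 1, and the invariant factors of ∂_1 are all 1, so H_0 = Z.
  H_1: rank ker ∂_1 − rank ∂_2 = (6 − 3) − 3 = 0, and the invariant factors of ∂_2 are all 1, so H_1 = 0.
  H_2: rank ker ∂_2 − rank ∂_3 = (4 − 3) − 0 = 1, and there is no ∂_3, so H_2 = Z.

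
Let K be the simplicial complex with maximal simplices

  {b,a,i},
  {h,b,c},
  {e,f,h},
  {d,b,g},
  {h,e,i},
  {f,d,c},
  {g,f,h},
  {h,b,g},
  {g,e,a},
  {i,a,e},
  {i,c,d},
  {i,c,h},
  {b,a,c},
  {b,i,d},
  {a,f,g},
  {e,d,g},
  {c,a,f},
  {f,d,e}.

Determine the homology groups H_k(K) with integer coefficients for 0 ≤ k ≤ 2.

We work with the vertex ordering a < b < c < d < e < f < g < h < i. The simplices of K, each written with vertices in increasing order, are:

  0-simplices (9): a, b, c, d, e, f, g, h, i
  1-simplices (27): ab, ac, ae, af, ag, ai, bc, bd, bg, bh, bi, cd, cf, ch, ci, de, df, dg, di, ef, eg, eh, ei, fg, fh, gh, hi
  2-simplices (18): abc, abi, acf, aeg, aei, afg, bch, bdg, bdi, bgh, cdf, cdi, chi, def, deg, efh, ehi, fgh

giving chain groups C_0 ≅ Z^9, C_1 ≅ Z^27, C_2 ≅ Z^18.

The boundary map ∂_1: C_1 → C_0 sends each edge [p,q] (with p < q) to q − p.
The resulting 9×27 matrix has rank 8, and its Smith normal form has invariant factors (1,1,1,1,1,1,1,1).

Boundary ∂_2: C_2 → C_1 acts by ∂[p,q,r] = [q,r] − [p,r] + [p,q]. For instance
  ∂abi = bi − ai + ab,
  ∂bdg = dg − bg + bd.
The resulting 27×18 matrix has rank 18, and its Smith normal form has invariant factors (1,1,1,1,1,1,1,1,1,1,1,1,1,1,1,1,1,2).

Computing H_k = (kernel of ∂_k) / (image of ∂_{k+1}):

  H_0: rank C_0 − rank ∂_1 = 9 − 8 = 1, and the invariant factors of ∂_1 are all 1, so H_0 ≅ Z.
  H_1: rank ker ∂_1 − rank ∂_2 = (27 − 8) − 18 = 1, and ∂_2 has invariant factor 2 > 1, so H_1 ≅ Z ⊕ Z/2.
  H_2: rank ker ∂_2 − rank ∂_3 = (18 − 18) − 0 = 0, and there is no ∂_3, so H_2 ≅ 0.

H_0 = Z,  H_1 = Z ⊕ Z/2,  H_2 = 0.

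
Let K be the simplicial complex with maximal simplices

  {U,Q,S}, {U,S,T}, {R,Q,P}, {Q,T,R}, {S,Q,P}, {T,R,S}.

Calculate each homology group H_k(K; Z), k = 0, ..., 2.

H_0 ≅ Z,  H_1 ≅ Z,  H_2 = 0.

Take the total order P < Q < R < S < T < U on the vertex set. Then K (dimension 2) consists of the simplices:

  0-simplices (6): P, Q, R, S, T, U
  1-simplices (12): PQ, PR, PS, QR, QS, QT, QU, RS, RT, ST, SU, TU
  2-simplices (6): PQR, PQS, QRT, QSU, RST, STU

giving chain groups C_0 ≅ Z^6, C_1 ≅ Z^12, C_2 ≅ Z^6.

∂_1: C_1 → C_0 sends each edge [p,q] (with p < q) to q − p.
The 6×12 boundary matrix has rank 5 and Smith normal form diag(1,1,1,1,1).

The boundary map ∂_2: C_2 → C_1 acts by ∂[p,q,r] = [q,r] − [p,r] + [p,q]. For instance
  ∂PQR = QR − PR + PQ,
  ∂PQS = QS − PS + PQ.
The resulting 12×6 matrix has rank 6, and its Smith normal form has invariant factors (1,1,1,1,1,1).

Reading off H_k = ker ∂_k / im ∂_{k+1}:

  H_0: rank C_0 − rank ∂_1 = 6 − 5 = 1, and the invariant factors of ∂_1 are all 1, so H_0 = Z.
  H_1: rank ker ∂_1 − rank ∂_2 = (12 − 5) − 6 = 1, and the invariant factors of ∂_2 are all 1, so H_1 = Z.
  H_2: rank ker ∂_2 − rank ∂_3 = (6 − 6) − 0 = 0, and there is no ∂_3, so H_2 = 0.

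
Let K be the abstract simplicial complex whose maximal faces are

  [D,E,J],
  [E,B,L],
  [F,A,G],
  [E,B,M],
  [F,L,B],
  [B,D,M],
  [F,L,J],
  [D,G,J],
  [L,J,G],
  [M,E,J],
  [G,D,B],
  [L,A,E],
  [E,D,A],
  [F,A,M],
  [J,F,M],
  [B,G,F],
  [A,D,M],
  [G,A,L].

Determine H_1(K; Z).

H_1 = Z ⊕ Z/2Z.

Take the total order A < B < D < E < F < G < J < L < M on the vertex set. Then K (dimension 2) consists of the simplices:

  0-simplices (9): A, B, D, E, F, G, J, L, M
  1-simplices (27): AD, AE, AF, AG, AL, AM, BD, BE, BF, BG, BL, BM, DE, DG, DJ, DM, EJ, EL, EM, FG, FJ, FL, FM, GJ, GL, JL, JM
  2-simplices (18): ADE, ADM, AEL, AFG, AFM, AGL, BDG, BDM, BEL, BEM, BFG, BFL, DEJ, DGJ, EJM, FJL, FJM, GJL

so the chain groups are C_0 ≅ Z^9, C_1 ≅ Z^27, C_2 ≅ Z^18.

∂_1: C_1 → C_0 is given by ∂[p,q] = [q] − [p].
The resulting 9×27 matrix has rank 8, and its Smith normal form has invariant factors (1,1,1,1,1,1,1,1).

The boundary map ∂_2: C_2 → C_1 maps a triangle to the signed sum of its edges. For instance
  ∂BFG = FG − BG + BF,
  ∂ADM = DM − AM + AD.
The 27×18 boundary matrix has rank 18 and Smith normal form diag(1,1,1,1,1,1,1,1,1,1,1,1,1,1,1,1,1,2).

From H_k ≅ ker(∂_k) / im(∂_{k+1}) we obtain:

  H_1: rank ker ∂_1 − rank ∂_2 = (27 − 8) − 18 = 1, and ∂_2 has invariant factor 2 > 1, so H_1 = Z ⊕ Z/2Z.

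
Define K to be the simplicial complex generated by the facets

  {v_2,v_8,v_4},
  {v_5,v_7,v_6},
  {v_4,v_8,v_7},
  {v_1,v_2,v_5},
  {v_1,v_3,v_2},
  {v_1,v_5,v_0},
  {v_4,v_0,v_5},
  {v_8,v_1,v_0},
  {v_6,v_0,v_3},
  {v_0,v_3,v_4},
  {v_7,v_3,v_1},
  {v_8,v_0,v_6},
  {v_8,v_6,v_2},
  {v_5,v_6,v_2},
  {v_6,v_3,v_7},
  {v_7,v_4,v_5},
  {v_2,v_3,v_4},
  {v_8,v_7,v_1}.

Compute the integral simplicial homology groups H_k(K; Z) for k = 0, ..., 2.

Fix the vertex order v_0 < v_1 < v_2 < v_3 < v_4 < v_5 < v_6 < v_7 < v_8 and write every simplex with vertices in increasing order. Then dim K = 2 and the simplices of K are:

  0-simplices (9): [v_0], [v_1], [v_2], [v_3], [v_4], [v_5], [v_6], [v_7], [v_8]
  1-simplices (27): (27 of them)
  2-simplices (18): (18 of them)

so the chain groups are C_0 ≅ Z^9, C_1 ≅ Z^27, C_2 ≅ Z^18.

Boundary ∂_1: C_1 → C_0 is given by ∂[p,q] = [q] − [p].
The 9×27 boundary matrix has rank 8 and Smith normal form diag(1,1,1,1,1,1,1,1).

The boundary map ∂_2: C_2 → C_1 sends each 2-simplex [p,q,r] to [q,r] − [p,r] + [p,q]. For instance
  ∂[v_0,v_3,v_6] = [v_3,v_6] − [v_0,v_6] + [v_0,v_3],
  ∂[v_2,v_3,v_4] = [v_3,v_4] − [v_2,v_4] + [v_2,v_3].
As a 27×18 matrix over Z this has rank 17, with invariant factors (1,1,1,1,1,1,1,1,1,1,1,1,1,1,1,1,1).

Reading off H_k = ker ∂_k / im ∂_{k+1}:

  H_0: rank C_0 − rank ∂_1 = 9 − 8 = 1, and the invariant factors of ∂_1 are all 1, so H_0 ≅ Z.
  H_1: rank ker ∂_1 − rank ∂_2 = (27 − 8) − 17 = 2, and the invariant factors of ∂_2 are all 1, so H_1 ≅ Z^2.
  H_2: rank ker ∂_2 − rank ∂_3 = (18 − 17) − 0 = 1, and there is no ∂_3, so H_2 ≅ Z.

H_0 = Z,  H_1 = Z^2,  H_2 = Z.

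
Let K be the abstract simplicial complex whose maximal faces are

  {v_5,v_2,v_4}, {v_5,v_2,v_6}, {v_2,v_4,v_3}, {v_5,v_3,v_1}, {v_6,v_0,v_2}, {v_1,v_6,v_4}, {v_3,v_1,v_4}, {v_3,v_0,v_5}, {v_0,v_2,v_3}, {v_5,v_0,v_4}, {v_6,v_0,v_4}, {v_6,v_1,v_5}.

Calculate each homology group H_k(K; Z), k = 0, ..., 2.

Take the total order v_0 < v_1 < v_2 < v_3 < v_4 < v_5 < v_6 on the vertex set. Then K (dimension 2) consists of the simplices:

  0-simplices (7): [v_0], [v_1], [v_2], [v_3], [v_4], [v_5], [v_6]
  1-simplices (18): (18 of them)
  2-simplices (12): (12 of them)

so the chain groups are C_0 ≅ Z^7, C_1 ≅ Z^18, C_2 ≅ Z^12.

∂_1: C_1 → C_0 sends each edge [p,q] (with p < q) to q − p.
As a 7×18 matrix over Z this has rank 6, with invariant factors (1,1,1,1,1,1).

∂_2: C_2 → C_1 acts by ∂[p,q,r] = [q,r] − [p,r] + [p,q]. For instance
  ∂[v_2,v_5,v_6] = [v_5,v_6] − [v_2,v_6] + [v_2,v_5],
  ∂[v_0,v_2,v_3] = [v_2,v_3] − [v_0,v_3] + [v_0,v_2].
The resulting 18×12 matrix has rank 12, and its Smith normal form has invariant factors (1,1,1,1,1,1,1,1,1,1,1,2).

From H_k ≅ ker(∂_k) / im(∂_{k+1}) we obtain:

  H_0: rank C_0 − rank ∂_1 = 7 − 6 = 1, and the invariant factors of ∂_1 are all 1, so H_0 ≅ Z.
  H_1: rank ker ∂_1 − rank ∂_2 = (18 − 6) − 12 = 0, and ∂_2 has invariant factor 2 > 1, so H_1 ≅ Z/2.
  H_2: rank ker ∂_2 − rank ∂_3 = (12 − 12) − 0 = 0, and there is no ∂_3, so H_2 ≅ 0.

H_0 ≅ Z,  H_1 ≅ Z/2,  H_2 = 0.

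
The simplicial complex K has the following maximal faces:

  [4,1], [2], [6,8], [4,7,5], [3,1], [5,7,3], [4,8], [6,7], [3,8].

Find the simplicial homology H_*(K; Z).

Take the total order 1 < 2 < 3 < 4 < 5 < 6 < 7 < 8 on the vertex set. Then K (dimension 2) consists of the simplices:

  0-simplices (8): [1], [2], [3], [4], [5], [6], [7], [8]
  1-simplices (11): [1,3], [1,4], [3,5], [3,7], [3,8], [4,5], [4,7], [4,8], [5,7], [6,7], [6,8]
  2-simplices (2): [3,5,7], [4,5,7]

giving chain groups C_0 ≅ Z^8, C_1 ≅ Z^11, C_2 ≅ Z^2.

Boundary ∂_1: C_1 → C_0 sends each edge [p,q] (with p < q) to q − p.
As a 8×11 matrix over Z this has rank 6, with invariant factors (1,1,1,1,1,1).

∂_2: C_2 → C_1 sends each 2-simplex [p,q,r] to [q,r] − [p,r] + [p,q]. For instance
  ∂[4,5,7] = [5,7] − [4,7] + [4,5],
  ∂[3,5,7] = [5,7] − [3,7] + [3,5].
As a 11×2 matrix over Z this has rank 2, with invariant factors (1,1).

From H_k ≅ ker(∂_k) / im(∂_{k+1}) we obtain:

  H_0: rank C_0 − rank ∂_1 = 8 − 6 = 2, and the invariant factors of ∂_1 are all 1, so H_0 = Z^2.
  H_1: rank ker ∂_1 − rank ∂_2 = (11 − 6) − 2 = 3, and the invariant factors of ∂_2 are all 1, so H_1 = Z^3.
  H_2: rank ker ∂_2 − rank ∂_3 = (2 − 2) − 0 = 0, and there is no ∂_3, so H_2 = 0.

H_0 ≅ Z^2,  H_1 ≅ Z^3,  H_2 = 0.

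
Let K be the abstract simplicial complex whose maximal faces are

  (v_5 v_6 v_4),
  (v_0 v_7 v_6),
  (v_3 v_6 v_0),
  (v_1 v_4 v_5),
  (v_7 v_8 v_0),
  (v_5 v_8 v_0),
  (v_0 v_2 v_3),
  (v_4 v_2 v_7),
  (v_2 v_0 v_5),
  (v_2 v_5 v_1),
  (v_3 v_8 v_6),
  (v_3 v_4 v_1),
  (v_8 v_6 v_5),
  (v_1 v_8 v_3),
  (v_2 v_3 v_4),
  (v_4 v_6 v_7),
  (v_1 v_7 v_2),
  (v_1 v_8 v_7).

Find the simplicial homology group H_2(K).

H_2 ≅ 0.

Order the vertices as v_0 < v_1 < v_2 < v_3 < v_4 < v_5 < v_6 < v_7 < v_8. Listing each simplex with vertices in this order, K has dimension 2 with simplices:

  0-simplices (9): [v_0], [v_1], [v_2], [v_3], [v_4], [v_5], [v_6], [v_7], [v_8]
  1-simplices (27): (27 of them)
  2-simplices (18): (18 of them)

so the chain groups are C_0 ≅ Z^9, C_1 ≅ Z^27, C_2 ≅ Z^18.

Boundary ∂_1: C_1 → C_0 sends each edge [p,q] (with p < q) to q − p. For instance
  ∂[v_3,v_8] = [v_8] − [v_3].
The resulting 9×27 matrix has rank 8, and its Smith normal form has invariant factors (1,1,1,1,1,1,1,1).

The boundary map ∂_2: C_2 → C_1 maps a triangle to the signed sum of its edges. For instance
  ∂[v_0,v_5,v_8] = [v_5,v_8] − [v_0,v_8] + [v_0,v_5],
  ∂[v_1,v_3,v_4] = [v_3,v_4] − [v_1,v_4] + [v_1,v_3].
This gives a 27×18 integer matrix of rank 18; reducing to Smith normal form yields diagonal entries (1,1,1,1,1,1,1,1,1,1,1,1,1,1,1,1,1,2).

Now H_k = ker ∂_k / im ∂_{k+1}, so:

  H_2: rank ker ∂_2 − rank ∂_3 = (18 − 18) − 0 = 0, and there is no ∂_3, so H_2 ≅ 0.

(K is a triangulation of the Klein bottle.)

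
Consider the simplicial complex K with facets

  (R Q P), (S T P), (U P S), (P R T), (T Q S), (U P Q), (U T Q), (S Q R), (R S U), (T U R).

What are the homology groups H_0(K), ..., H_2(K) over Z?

Fix the vertex order P < Q < R < S < T < U and write every simplex with vertices in increasing order. Then dim K = 2 and the simplices of K are:

  0-simplices (6): P, Q, R, S, T, U
  1-simplices (15): PQ, PR, PS, PT, PU, QR, QS, QT, QU, RS, RT, RU, ST, SU, TU
  2-simplices (10): PQR, PQU, PRT, PST, PSU, QRS, QST, QTU, RSU, RTU

so the chain groups are C_0 ≅ Z^6, C_1 ≅ Z^15, C_2 ≅ Z^10.

Boundary ∂_1: C_1 → C_0 sends each edge [p,q] (with p < q) to q − p. For instance
  ∂PQ = Q − P.
The 6×15 boundary matrix has rank 5 and Smith normal form diag(1,1,1,1,1).

Boundary ∂_2: C_2 → C_1 maps a triangle to the signed sum of its edges. For instance
  ∂PRT = RT − PT + PR,
  ∂QRS = RS − QS + QR.
As a 15×10 matrix over Z this has rank 10, with invariant factors (1,1,1,1,1,1,1,1,1,2).

From H_k ≅ ker(∂_k) / im(∂_{k+1}) we obtain:

  H_0: rank C_0 − rank ∂_1 = 6 − 5 = 1, and the invariant factors of ∂_1 are all 1, so H_0 ≅ Z.
  H_1: rank ker ∂_1 − rank ∂_2 = (15 − 5) − 10 = 0, and ∂_2 has invariant factor 2 > 1, so H_1 ≅ Z/2.
  H_2: rank ker ∂_2 − rank ∂_3 = (10 − 10) − 0 = 0, and there is no ∂_3, so H_2 ≅ 0.

As a check, the Euler characteristic is 6 − 15 + 10 = 1, which agrees with 1 − 0 + 0 = 1.

H_0 = Z,  H_1 = Z/2,  H_2 = 0.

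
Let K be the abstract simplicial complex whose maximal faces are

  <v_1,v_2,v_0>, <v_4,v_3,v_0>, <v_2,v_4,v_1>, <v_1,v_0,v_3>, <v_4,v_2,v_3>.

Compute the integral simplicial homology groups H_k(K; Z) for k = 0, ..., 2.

Take the total order v_0 < v_1 < v_2 < v_3 < v_4 on the vertex set. Then K (dimension 2) consists of the simplices:

  0-simplices (5): [v_0], [v_1], [v_2], [v_3], [v_4]
  1-simplices (10): [v_0,v_1], [v_0,v_2], [v_0,v_3], [v_0,v_4], [v_1,v_2], [v_1,v_3], [v_1,v_4], [v_2,v_3], [v_2,v_4], [v_3,v_4]
  2-simplices (5): [v_0,v_1,v_2], [v_0,v_1,v_3], [v_0,v_3,v_4], [v_1,v_2,v_4], [v_2,v_3,v_4]

giving chain groups C_0 ≅ Z^5, C_1 ≅ Z^10, C_2 ≅ Z^5.

Boundary ∂_1: C_1 → C_0 sends each edge [p,q] (with p < q) to q − p.
The resulting 5×10 matrix has rank 4, and its Smith normal form has invariant factors (1,1,1,1).

Boundary ∂_2: C_2 → C_1 sends each 2-simplex [p,q,r] to [q,r] − [p,r] + [p,q]. For instance
  ∂[v_0,v_1,v_3] = [v_1,v_3] − [v_0,v_3] + [v_0,v_1],
  ∂[v_0,v_3,v_4] = [v_3,v_4] − [v_0,v_4] + [v_0,v_3].
As a 10×5 matrix over Z this has rank 5, with invariant factors (1,1,1,1,1).

Computing H_k = (kernel of ∂_k) / (image of ∂_{k+1}):

  H_0: rank C_0 − rank ∂_1 = 5 − 4 = 1, and the invariant factors of ∂_1 are all 1, so H_0 = Z.
  H_1: rank ker ∂_1 − rank ∂_2 = (10 − 4) − 5 = 1, and the invariant factors of ∂_2 are all 1, so H_1 = Z.
  H_2: rank ker ∂_2 − rank ∂_3 = (5 − 5) − 0 = 0, and there is no ∂_3, so H_2 = 0.

As a check, the Euler characteristic is 5 − 10 + 5 = 0, which agrees with 1 − 1 + 0 = 0.
(K is a triangulation of the Möbius band.)

H_0 ≅ Z,  H_1 ≅ Z,  H_2 = 0.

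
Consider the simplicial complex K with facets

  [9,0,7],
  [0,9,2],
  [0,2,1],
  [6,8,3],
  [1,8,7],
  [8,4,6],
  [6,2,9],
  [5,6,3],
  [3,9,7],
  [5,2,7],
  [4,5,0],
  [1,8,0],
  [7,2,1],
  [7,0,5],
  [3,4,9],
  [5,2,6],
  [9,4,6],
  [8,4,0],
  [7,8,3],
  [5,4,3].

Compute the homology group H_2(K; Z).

We work with the vertex ordering 0 < 1 < 2 < 3 < 4 < 5 < 6 < 7 < 8 < 9. The simplices of K, each written with vertices in increasing order, are:

  0-simplices (10): [0], [1], [2], [3], [4], [5], [6], [7], [8], [9]
  1-simplices (30): (30 of them)
  2-simplices (20): (20 of them)

giving chain groups C_0 ≅ Z^10, C_1 ≅ Z^30, C_2 ≅ Z^20.

Boundary ∂_1: C_1 → C_0 sends each edge [p,q] (with p < q) to q − p. For instance
  ∂[4,9] = [9] − [4].
As a 10×30 matrix over Z this has rank 9, with invariant factors (1,1,1,1,1,1,1,1,1).

Boundary ∂_2: C_2 → C_1 sends each 2-simplex [p,q,r] to [q,r] − [p,r] + [p,q]. For instance
  ∂[0,1,2] = [1,2] − [0,2] + [0,1],
  ∂[1,2,7] = [2,7] − [1,7] + [1,2].
As a 30×20 matrix over Z this has rank 20, with invariant factors (1,1,1,1,1,1,1,1,1,1,1,1,1,1,1,1,1,1,1,2).

Computing H_k = (kernel of ∂_k) / (image of ∂_{k+1}):

  H_2: rank ker ∂_2 − rank ∂_3 = (20 − 20) − 0 = 0, and there is no ∂_3, so H_2 = 0.

(K is a triangulation of the Klein bottle.)

H_2 ≅ 0.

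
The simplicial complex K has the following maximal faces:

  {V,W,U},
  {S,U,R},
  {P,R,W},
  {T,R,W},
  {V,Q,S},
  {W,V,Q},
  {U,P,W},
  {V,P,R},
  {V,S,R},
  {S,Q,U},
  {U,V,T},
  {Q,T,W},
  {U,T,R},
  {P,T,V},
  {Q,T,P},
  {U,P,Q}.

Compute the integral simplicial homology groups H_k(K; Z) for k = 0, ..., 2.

Take the total order P < Q < R < S < T < U < V < W on the vertex set. Then K (dimension 2) consists of the simplices:

  0-simplices (8): P, Q, R, S, T, U, V, W
  1-simplices (24): PQ, PR, PT, PU, PV, PW, QS, QT, QU, QV, QW, RS, RT, RU, RV, RW, SU, SV, TU, TV, TW, UV, UW, VW
  2-simplices (16): PQT, PQU, PRV, PRW, PTV, PUW, QSU, QSV, QTW, QVW, RSU, RSV, RTU, RTW, TUV, UVW

Hence C_0 ≅ Z^8, C_1 ≅ Z^24, C_2 ≅ Z^16.

The boundary map ∂_1: C_1 → C_0 is given by ∂[p,q] = [q] − [p]. For instance
  ∂UW = W − U.
The resulting 8×24 matrix has rank 7, and its Smith normal form has invariant factors (1,1,1,1,1,1,1).

∂_2: C_2 → C_1 maps a triangle to the signed sum of its edges. For instance
  ∂UVW = VW − UW + UV,
  ∂RSU = SU − RU + RS.
This gives a 24×16 integer matrix of rank 15; reducing to Smith normal form yields diagonal entries (1,1,1,1,1,1,1,1,1,1,1,1,1,1,1).

Computing H_k = (kernel of ∂_k) / (image of ∂_{k+1}):

  H_0: rank C_0 − rank ∂_1 = 8 − 7 = 1, and the invariant factors of ∂_1 are all 1, so H_0 = Z.
  H_1: rank ker ∂_1 − rank ∂_2 = (24 − 7) − 15 = 2, and the invariant factors of ∂_2 are all 1, so H_1 = Z^2.
  H_2: rank ker ∂_2 − rank ∂_3 = (16 − 15) − 0 = 1, and there is no ∂_3, so H_2 = Z.

H_0 = Z,  H_1 = Z^2,  H_2 = Z.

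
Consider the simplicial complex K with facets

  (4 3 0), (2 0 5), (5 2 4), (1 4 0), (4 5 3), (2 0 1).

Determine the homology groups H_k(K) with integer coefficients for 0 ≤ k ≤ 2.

H_0 ≅ Z,  H_1 ≅ Z,  H_2 = 0.

We work with the vertex ordering 0 < 1 < 2 < 3 < 4 < 5. The simplices of K, each written with vertices in increasing order, are:

  0-simplices (6): [0], [1], [2], [3], [4], [5]
  1-simplices (12): [0,1], [0,2], [0,3], [0,4], [0,5], [1,2], [1,4], [2,4], [2,5], [3,4], [3,5], [4,5]
  2-simplices (6): [0,1,2], [0,1,4], [0,2,5], [0,3,4], [2,4,5], [3,4,5]

so the chain groups are C_0 ≅ Z^6, C_1 ≅ Z^12, C_2 ≅ Z^6.

∂_1: C_1 → C_0 sends each edge [p,q] (with p < q) to q − p.
This gives a 6×12 integer matrix of rank 5; reducing to Smith normal form yields diagonal entries (1,1,1,1,1).

The boundary map ∂_2: C_2 → C_1 acts by ∂[p,q,r] = [q,r] − [p,r] + [p,q]. For instance
  ∂[2,4,5] = [4,5] − [2,5] + [2,4],
  ∂[0,1,4] = [1,4] − [0,4] + [0,1].
This gives a 12×6 integer matrix of rank 6; reducing to Smith normal form yields diagonal entries (1,1,1,1,1,1).

From H_k ≅ ker(∂_k) / im(∂_{k+1}) we obtain:

  H_0: rank C_0 − rank ∂_1 = 6 − 5 = 1, and the invariant factors of ∂_1 are all 1, so H_0 ≅ Z.
  H_1: rank ker ∂_1 − rank ∂_2 = (12 − 5) − 6 = 1, and the invariant factors of ∂_2 are all 1, so H_1 ≅ Z.
  H_2: rank ker ∂_2 − rank ∂_3 = (6 − 6) − 0 = 0, and there is no ∂_3, so H_2 ≅ 0.

As a check, the Euler characteristic is 6 − 12 + 6 = 0, which agrees with 1 − 1 + 0 = 0.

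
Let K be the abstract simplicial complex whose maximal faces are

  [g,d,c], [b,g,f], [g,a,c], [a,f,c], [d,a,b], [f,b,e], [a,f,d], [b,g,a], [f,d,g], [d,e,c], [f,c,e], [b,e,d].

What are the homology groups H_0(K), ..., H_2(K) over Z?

H_0 ≅ Z,  H_1 ≅ Z/2,  H_2 = 0.

We work with the vertex ordering a < b < c < d < e < f < g. The simplices of K, each written with vertices in increasing order, are:

  0-simplices (7): a, b, c, d, e, f, g
  1-simplices (18): ab, ac, ad, af, ag, bd, be, bf, bg, cd, ce, cf, cg, de, df, dg, ef, fg
  2-simplices (12): abd, abg, acf, acg, adf, bde, bef, bfg, cde, cdg, cef, dfg

Hence C_0 ≅ Z^7, C_1 ≅ Z^18, C_2 ≅ Z^12.

Boundary ∂_1: C_1 → C_0 sends each edge [p,q] (with p < q) to q − p.
As a 7×18 matrix over Z this has rank 6, with invariant factors (1,1,1,1,1,1).

∂_2: C_2 → C_1 sends each 2-simplex [p,q,r] to [q,r] − [p,r] + [p,q]. For instance
  ∂cde = de − ce + cd,
  ∂acf = cf − af + ac.
The resulting 18×12 matrix has rank 12, and its Smith normal form has invariant factors (1,1,1,1,1,1,1,1,1,1,1,2).

From H_k ≅ ker(∂_k) / im(∂_{k+1}) we obtain:

  H_0: rank C_0 − rank ∂_1 = 7 − 6 = 1, and the invariant factors of ∂_1 are all 1, so H_0 = Z.
  H_1: rank ker ∂_1 − rank ∂_2 = (18 − 6) − 12 = 0, and ∂_2 has invariant factor 2 > 1, so H_1 = Z/2.
  H_2: rank ker ∂_2 − rank ∂_3 = (12 − 12) − 0 = 0, and there is no ∂_3, so H_2 = 0.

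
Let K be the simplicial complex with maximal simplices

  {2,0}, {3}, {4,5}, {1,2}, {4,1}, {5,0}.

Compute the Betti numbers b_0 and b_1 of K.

Fix the vertex order 0 < 1 < 2 < 3 < 4 < 5 and write every simplex with vertices in increasing order. Then dim K = 1 and the simplices of K are:

  0-simplices (6): [0], [1], [2], [3], [4], [5]
  1-simplices (5): [0,2], [0,5], [1,2], [1,4], [4,5]

Hence C_0 ≅ Z^6, C_1 ≅ Z^5.

Boundary ∂_1: C_1 → C_0 is given by ∂[p,q] = [q] − [p]. For instance
  ∂[4,5] = [5] − [4].
The resulting 6×5 matrix has rank 4, and its Smith normal form has invariant factors (1,1,1,1).

Now H_k = ker ∂_k / im ∂_{k+1}, so:

  H_0: rank C_0 − rank ∂_1 = 6 − 4 = 2, and the invariant factors of ∂_1 are all 1, so H_0 ≅ Z^2.
  H_1: rank ker ∂_1 − rank ∂_2 = (5 − 4) − 0 = 1, and there is no ∂_2, so H_1 ≅ Z.

Hence the Betti numbers are b_0 = 2, b_1 = 1.

b_0 = 2, b_1 = 1.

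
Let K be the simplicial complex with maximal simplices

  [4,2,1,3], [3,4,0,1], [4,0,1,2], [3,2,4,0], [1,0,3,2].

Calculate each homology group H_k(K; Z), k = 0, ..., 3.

H_0 ≅ Z,  H_1 = 0,  H_2 = 0,  H_3 ≅ Z.

Fix the vertex order 0 < 1 < 2 < 3 < 4 and write every simplex with vertices in increasing order. Then dim K = 3 and the simplices of K are:

  0-simplices (5): [0], [1], [2], [3], [4]
  1-simplices (10): [0,1], [0,2], [0,3], [0,4], [1,2], [1,3], [1,4], [2,3], [2,4], [3,4]
  2-simplices (10): [0,1,2], [0,1,3], [0,1,4], [0,2,3], [0,2,4], [0,3,4], [1,2,3], [1,2,4], [1,3,4], [2,3,4]
  3-simplices (5): [0,1,2,3], [0,1,2,4], [0,1,3,4], [0,2,3,4], [1,2,3,4]

so the chain groups are C_0 ≅ Z^5, C_1 ≅ Z^10, C_2 ≅ Z^10, C_3 ≅ Z^5.

The boundary map ∂_1: C_1 → C_0 sends each edge [p,q] (with p < q) to q − p.
The 5×10 boundary matrix has rank 4 and Smith normal form diag(1,1,1,1).

Boundary ∂_2: C_2 → C_1 maps a triangle to the signed sum of its edges. For instance
  ∂[2,3,4] = [3,4] − [2,4] + [2,3],
  ∂[0,1,4] = [1,4] − [0,4] + [0,1].
As a 10×10 matrix over Z this has rank 6, with invariant factors (1,1,1,1,1,1).

Boundary ∂_3: C_3 → C_2 sends each 3-simplex σ to the alternating sum Σ_i (−1)^i (σ with its i-th vertex removed). For instance
  ∂[0,1,2,3] = [1,2,3] − [0,2,3] + [0,1,3] − [0,1,2],
  ∂[0,2,3,4] = [2,3,4] − [0,3,4] + [0,2,4] − [0,2,3].
The resulting 10×5 matrix has rank 4, and its Smith normal form has invariant factors (1,1,1,1).

Computing H_k = (kernel of ∂_k) / (image of ∂_{k+1}):

  H_0: rank C_0 − rank ∂_1 = 5 − 4 = 1, and the invariant factors of ∂_1 are all 1, so H_0 = Z.
  H_1: rank ker ∂_1 − rank ∂_2 = (10 − 4) − 6 = 0, and the invariant factors of ∂_2 are all 1, so H_1 = 0.
  H_2: rank ker ∂_2 − rank ∂_3 = (10 − 6) − 4 = 0, and the invariant factors of ∂_3 are all 1, so H_2 = 0.
  H_3: rank ker ∂_3 − rank ∂_4 = (5 − 4) − 0 = 1, and there is no ∂_4, so H_3 = Z.

(K is a triangulation of the 3-sphere S^3.)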